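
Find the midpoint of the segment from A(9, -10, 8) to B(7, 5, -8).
Midpoint = ((9+7)/2, (-10+5)/2, (8-8)/2) = (8, -2.5, 0)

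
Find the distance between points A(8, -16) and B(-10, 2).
Using the distance formula: d = sqrt((x₂-x₁)² + (y₂-y₁)²)
dx = (-10) - 8 = -18
dy = 2 - (-16) = 18
d = sqrt((-18)² + 18²) = sqrt(324 + 324) = sqrt(648) = 25.46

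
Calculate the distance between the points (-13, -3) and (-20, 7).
Using the distance formula: d = sqrt((x₂-x₁)² + (y₂-y₁)²)
dx = (-20) - (-13) = -7
dy = 7 - (-3) = 10
d = sqrt((-7)² + 10²) = sqrt(49 + 100) = sqrt(149) = 12.21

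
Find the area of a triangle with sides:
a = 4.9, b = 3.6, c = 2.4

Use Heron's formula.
s = (a+b+c)/2 = (4.9+3.6+2.4)/2 = 5.45
A = √(s(s-a)(s-b)(s-c)) = √(5.45·0.55·1.85·3.05)
A = √16.9134 = 4.113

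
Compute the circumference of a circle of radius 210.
Circumference = 2 * pi * r
Circumference = 2 * pi * 210
Circumference = 1319.47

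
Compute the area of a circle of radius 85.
Area = pi * r²
Area = pi * 85²
Area = pi * 7225
Area = 22698.01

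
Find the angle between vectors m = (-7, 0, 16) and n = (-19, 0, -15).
m·n = -107, |m|² = 305, |n|² = 586
cos θ = -107/√178730 ≈ -0.2531
θ ≈ 104.7°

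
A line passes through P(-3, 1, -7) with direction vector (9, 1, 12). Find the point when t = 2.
P(2) = (-3 + 9(2), 1 + 1(2), -7 + 12(2)) = (15, 3, 17)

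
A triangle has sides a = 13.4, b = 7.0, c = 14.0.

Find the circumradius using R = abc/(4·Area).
s = (a+b+c)/2 = 17.2
Area = √(s(s-a)(s-b)(s-c)) = √(17.2·3.8·10.2·3.2) = 46.1882
R = abc/(4·Area) = (13.4·7.0·14.0)/(4·46.1882) = 1313.2/184.7528 = 7.108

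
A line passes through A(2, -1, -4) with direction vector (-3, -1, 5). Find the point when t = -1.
P(-1) = (2 + (-3)(-1), -1 + (-1)(-1), -4 + 5(-1)) = (5, 0, -9)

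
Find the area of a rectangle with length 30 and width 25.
Area = length * width
Area = 30 * 25
Area = 750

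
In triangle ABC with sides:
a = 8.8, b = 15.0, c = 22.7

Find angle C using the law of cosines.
cos(C) = (a² + b² - c²)/(2ab)
cos(C) = (8.8² + 15.0² - 22.7²)/(2·8.8·15.0) = -212.85/264 = -0.806250
C = arccos(-0.806250) = 143.7°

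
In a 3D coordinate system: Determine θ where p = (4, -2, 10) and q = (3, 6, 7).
p·q = 70, |p|² = 120, |q|² = 94
cos θ = 70/√11280 ≈ 0.6591
θ ≈ 48.77°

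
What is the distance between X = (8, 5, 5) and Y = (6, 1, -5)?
d = √[(-2)² + (-4)² + (-10)²] = √120 = 10.95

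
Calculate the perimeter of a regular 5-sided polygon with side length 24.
Perimeter = number of sides * side length
Perimeter = 5 * 24
Perimeter = 120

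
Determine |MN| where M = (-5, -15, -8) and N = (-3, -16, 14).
d = √[(2)² + (-1)² + (22)²] = √489 = 22.11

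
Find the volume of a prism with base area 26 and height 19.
Volume = base area * height
Volume = 26 * 19
Volume = 494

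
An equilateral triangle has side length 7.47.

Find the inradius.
For an equilateral triangle, r = s/(2√3) where s is the side.
r = 7.47/(2√3) = 7.47/3.464102 = 2.156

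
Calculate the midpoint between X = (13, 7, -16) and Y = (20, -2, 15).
Midpoint = ((13+20)/2, (7-2)/2, (-16+15)/2) = (16.5, 2.5, -0.5)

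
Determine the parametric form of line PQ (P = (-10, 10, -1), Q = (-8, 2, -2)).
Direction vector d = Q - P = (2, -8, -1)
x = -10 + 2t, y = 10 - 8t, z = -1 - t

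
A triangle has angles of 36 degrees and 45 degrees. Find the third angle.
Sum of angles in a triangle = 180 degrees
Third angle = 180 - 36 - 45
Third angle = 99 degrees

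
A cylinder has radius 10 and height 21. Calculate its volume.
Volume = pi * r² * h
Volume = pi * 10² * 21
Volume = pi * 100 * 21
Volume = pi * 2100
Volume = 6597.34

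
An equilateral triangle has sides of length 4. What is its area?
Area = (sqrt(3)/4) * s²
Area = (sqrt(3)/4) * 4²
Area = (sqrt(3)/4) * 16
Area = 6.93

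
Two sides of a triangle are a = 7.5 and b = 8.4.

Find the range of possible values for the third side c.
By the triangle inequality: |a - b| < c < a + b
|7.5 - 8.4| < c < 7.5 + 8.4
0.9 < c < 15.9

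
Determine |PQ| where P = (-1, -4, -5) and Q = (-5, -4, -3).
d = √[(-4)² + (0)² + (2)²] = √20 = 4.472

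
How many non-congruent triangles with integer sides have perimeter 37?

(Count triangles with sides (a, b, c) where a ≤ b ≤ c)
With a ≤ b ≤ c and a + b + c = 37, the triangle inequality a + b > c gives c < 37/2, so c ≤ 18.
Iterate a from 1 to ⌊p/3⌋ = 12; for each a, b ranges from a to ⌊(p−a)/2⌋ with c = p − a − b, keeping only c ≥ b.
Triples: (1, 18, 18), (2, 17, 18), (3, 16, 18), …
Count = 33 triangles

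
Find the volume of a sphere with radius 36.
Volume = (4/3) * pi * r³
Volume = (4/3) * pi * 36³
Volume = (4/3) * pi * 46656
Volume = 195432.20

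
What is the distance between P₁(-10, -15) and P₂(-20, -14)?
Using the distance formula: d = sqrt((x₂-x₁)² + (y₂-y₁)²)
dx = (-20) - (-10) = -10
dy = (-14) - (-15) = 1
d = sqrt((-10)² + 1²) = sqrt(100 + 1) = sqrt(101) = 10.05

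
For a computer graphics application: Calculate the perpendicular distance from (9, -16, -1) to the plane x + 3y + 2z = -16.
d = |1(9) + 3(-16) + 2(-1) - (-16)| / √(1² + 3² + 2²) = 25/√14 = 6.682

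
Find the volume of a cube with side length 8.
Volume = s³
Volume = 8³
Volume = 512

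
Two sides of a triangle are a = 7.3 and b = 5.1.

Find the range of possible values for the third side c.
By the triangle inequality: |a - b| < c < a + b
|7.3 - 5.1| < c < 7.3 + 5.1
2.2 < c < 12.4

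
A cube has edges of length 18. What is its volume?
Volume = s³
Volume = 18³
Volume = 5832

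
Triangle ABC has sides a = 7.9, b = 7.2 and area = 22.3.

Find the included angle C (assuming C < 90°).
Area = ½ab·sin(C)  →  sin(C) = 2·Area/(ab)
sin(C) = 2·22.3/(7.9·7.2) = 0.784107
C = arcsin(0.784107) = 51.64°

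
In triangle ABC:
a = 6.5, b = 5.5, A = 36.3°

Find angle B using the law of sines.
sin(B)/b = sin(A)/a
sin(B) = b·sin(A)/a = 5.5·sin(36.3°)/6.5 = 0.500934
B = arcsin(0.500934) = 30.06°  (b ≤ a, so B ≤ A and the acute solution is unique)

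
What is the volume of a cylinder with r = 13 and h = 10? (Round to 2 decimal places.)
Volume = pi * r² * h
Volume = pi * 13² * 10
Volume = pi * 169 * 10
Volume = pi * 1690
Volume = 5309.29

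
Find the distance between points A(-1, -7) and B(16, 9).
Using the distance formula: d = sqrt((x₂-x₁)² + (y₂-y₁)²)
dx = 16 - (-1) = 17
dy = 9 - (-7) = 16
d = sqrt(17² + 16²) = sqrt(289 + 256) = sqrt(545) = 23.35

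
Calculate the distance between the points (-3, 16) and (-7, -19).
Using the distance formula: d = sqrt((x₂-x₁)² + (y₂-y₁)²)
dx = (-7) - (-3) = -4
dy = (-19) - 16 = -35
d = sqrt((-4)² + (-35)²) = sqrt(16 + 1225) = sqrt(1241) = 35.23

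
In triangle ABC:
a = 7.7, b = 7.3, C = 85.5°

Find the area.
Using A = ½ab·sin(C):
A = ½·7.7·7.3·sin(85.5°) = ½·56.21·0.996917 = 28.02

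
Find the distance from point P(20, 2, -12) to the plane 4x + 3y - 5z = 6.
d = |4(20) + 3(2) + (-5)(-12) - (6)| / √(4² + 3² + (-5)²) = 140/√50 = 19.8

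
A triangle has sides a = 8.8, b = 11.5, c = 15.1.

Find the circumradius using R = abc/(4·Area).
s = (a+b+c)/2 = 17.7
Area = √(s(s-a)(s-b)(s-c)) = √(17.7·8.9·6.2·2.6) = 50.3923
R = abc/(4·Area) = (8.8·11.5·15.1)/(4·50.3923) = 1528.12/201.5692 = 7.581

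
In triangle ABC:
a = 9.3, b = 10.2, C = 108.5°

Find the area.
Using A = ½ab·sin(C):
A = ½·9.3·10.2·sin(108.5°) = ½·94.86·0.948324 = 44.98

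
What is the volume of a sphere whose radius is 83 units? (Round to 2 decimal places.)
Volume = (4/3) * pi * r³
Volume = (4/3) * pi * 83³
Volume = (4/3) * pi * 571787
Volume = 2395095.78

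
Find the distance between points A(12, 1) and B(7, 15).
Using the distance formula: d = sqrt((x₂-x₁)² + (y₂-y₁)²)
dx = 7 - 12 = -5
dy = 15 - 1 = 14
d = sqrt((-5)² + 14²) = sqrt(25 + 196) = sqrt(221) = 14.87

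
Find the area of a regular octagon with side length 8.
For a regular 8-gon with side length s = 8:
Apothem a = s / (2*tan(pi/8)) = 8 / (2*tan(pi/8)) ≈ 9.6569
Perimeter P = 8 * 8 = 64
Area = (1/2) * P * a = (1/2) * 64 * 9.6569 = 309.02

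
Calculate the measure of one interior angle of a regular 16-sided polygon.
Interior angle of a regular n-gon = (n-2)*180/n
Interior angle = (16-2)*180/16
Interior angle = 14*180/16
Interior angle = 2520/16
Interior angle = 157.50 degrees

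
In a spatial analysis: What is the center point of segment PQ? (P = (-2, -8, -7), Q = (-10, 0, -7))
Midpoint = ((-2-10)/2, (-8+0)/2, (-7-7)/2) = (-6, -4, -7)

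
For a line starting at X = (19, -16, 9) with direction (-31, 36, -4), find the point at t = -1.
P(-1) = (19 + (-31)(-1), -16 + 36(-1), 9 + (-4)(-1)) = (50, -52, 13)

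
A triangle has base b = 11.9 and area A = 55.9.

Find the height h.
A = ½bh  →  h = 2A/b
h = 2·55.9/11.9 = 9.395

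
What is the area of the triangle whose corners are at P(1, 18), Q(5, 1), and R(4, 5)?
Using the coordinate formula: Area = (1/2)|x₁(y₂-y₃) + x₂(y₃-y₁) + x₃(y₁-y₂)|
Area = (1/2)|1(1-5) + 5(5-18) + 4(18-1)|
Area = (1/2)|1*(-4) + 5*(-13) + 4*17|
Area = (1/2)|(-4) + (-65) + 68|
Area = (1/2)*1 = 0.50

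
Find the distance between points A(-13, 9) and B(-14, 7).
Using the distance formula: d = sqrt((x₂-x₁)² + (y₂-y₁)²)
dx = (-14) - (-13) = -1
dy = 7 - 9 = -2
d = sqrt((-1)² + (-2)²) = sqrt(1 + 4) = sqrt(5) = 2.24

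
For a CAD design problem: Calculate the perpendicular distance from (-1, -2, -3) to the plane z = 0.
d = |0(-1) + 0(-2) + 1(-3) - (0)| / √(0² + 0² + 1²) = 3/√1 = 3.0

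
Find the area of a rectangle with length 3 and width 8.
Area = length * width
Area = 3 * 8
Area = 24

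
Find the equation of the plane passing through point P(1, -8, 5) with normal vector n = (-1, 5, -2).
d = n·P = (-1)(1) + (5)(-8) + (-2)(5) = -51
Plane: -x + 5y - 2z = -51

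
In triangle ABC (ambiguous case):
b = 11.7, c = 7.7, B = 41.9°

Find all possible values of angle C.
sin(C)/c = sin(B)/b  →  sin(C) = c·sin(B)/b = 7.7·sin(41.9°)/11.7 = 0.439514
C₁ = arcsin(0.439514) = 26.07°,  C₂ = 180° - C₁ = 153.93°
Check C₂: A = 180° - 41.9° - 153.93° = -15.83° ≤ 0, rejected
C = 26.07° (one solution)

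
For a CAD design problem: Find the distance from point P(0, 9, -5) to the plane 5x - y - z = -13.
d = |5(0) + (-1)(9) + (-1)(-5) - (-13)| / √(5² + (-1)² + (-1)²) = 9/√27 = 1.732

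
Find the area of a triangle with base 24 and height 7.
Area = (1/2) * base * height
Area = (1/2) * 24 * 7
Area = 84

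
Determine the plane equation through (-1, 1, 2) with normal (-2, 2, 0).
d = n·P = (-2)(-1) + (2)(1) + (0)(2) = 4
Plane: -2x + 2y = 4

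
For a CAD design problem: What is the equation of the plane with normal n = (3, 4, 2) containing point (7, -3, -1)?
d = n·P = (3)(7) + (4)(-3) + (2)(-1) = 7
Plane: 3x + 4y + 2z = 7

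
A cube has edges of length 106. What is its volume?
Volume = s³
Volume = 106³
Volume = 1191016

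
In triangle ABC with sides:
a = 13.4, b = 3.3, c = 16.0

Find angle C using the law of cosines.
cos(C) = (a² + b² - c²)/(2ab)
cos(C) = (13.4² + 3.3² - 16.0²)/(2·13.4·3.3) = -65.55/88.44 = -0.741180
C = arccos(-0.741180) = 137.8°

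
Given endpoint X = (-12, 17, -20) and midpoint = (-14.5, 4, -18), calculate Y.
Y = (2×(-14.5) - (-12), 2×4 - 17, 2×(-18) - (-20)) = (-17, -9, -16)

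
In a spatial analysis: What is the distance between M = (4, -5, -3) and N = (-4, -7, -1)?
d = √[(-8)² + (-2)² + (2)²] = √72 = 8.485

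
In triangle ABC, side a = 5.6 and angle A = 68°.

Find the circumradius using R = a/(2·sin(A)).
R = a/(2·sin(A)) = 5.6/(2·sin(68°))
R = 5.6/(2·0.927184) = 5.6/1.854368 = 3.02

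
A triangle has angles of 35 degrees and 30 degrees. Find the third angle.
Sum of angles in a triangle = 180 degrees
Third angle = 180 - 35 - 30
Third angle = 115 degrees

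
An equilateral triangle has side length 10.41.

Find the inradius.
For an equilateral triangle, r = s/(2√3) where s is the side.
r = 10.41/(2√3) = 10.41/3.464102 = 3.005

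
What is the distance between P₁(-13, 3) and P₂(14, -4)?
Using the distance formula: d = sqrt((x₂-x₁)² + (y₂-y₁)²)
dx = 14 - (-13) = 27
dy = (-4) - 3 = -7
d = sqrt(27² + (-7)²) = sqrt(729 + 49) = sqrt(778) = 27.89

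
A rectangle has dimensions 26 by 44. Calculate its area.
Area = length * width
Area = 26 * 44
Area = 1144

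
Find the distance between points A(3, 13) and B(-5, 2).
Using the distance formula: d = sqrt((x₂-x₁)² + (y₂-y₁)²)
dx = (-5) - 3 = -8
dy = 2 - 13 = -11
d = sqrt((-8)² + (-11)²) = sqrt(64 + 121) = sqrt(185) = 13.60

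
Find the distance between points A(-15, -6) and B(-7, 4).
Using the distance formula: d = sqrt((x₂-x₁)² + (y₂-y₁)²)
dx = (-7) - (-15) = 8
dy = 4 - (-6) = 10
d = sqrt(8² + 10²) = sqrt(64 + 100) = sqrt(164) = 12.81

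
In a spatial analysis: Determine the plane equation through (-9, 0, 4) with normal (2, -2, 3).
d = n·P = (2)(-9) + (-2)(0) + (3)(4) = -6
Plane: 2x - 2y + 3z = -6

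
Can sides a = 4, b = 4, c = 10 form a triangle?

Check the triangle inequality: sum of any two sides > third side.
No: 4 + 4 = 8 is not > 10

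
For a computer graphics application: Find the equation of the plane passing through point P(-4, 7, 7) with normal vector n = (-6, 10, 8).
d = n·P = (-6)(-4) + (10)(7) + (8)(7) = 150
Plane: -6x + 10y + 8z = 150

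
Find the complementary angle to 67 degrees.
Complementary angles sum to 90 degrees.
Other angle = 90 - 67
Other angle = 23 degrees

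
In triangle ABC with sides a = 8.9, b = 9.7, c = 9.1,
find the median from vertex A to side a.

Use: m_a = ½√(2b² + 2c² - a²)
m_a = ½√(2·9.7² + 2·9.1² - 8.9²)
m_a = ½√(188.18 + 165.62 - 79.21) = ½√274.59 = 8.285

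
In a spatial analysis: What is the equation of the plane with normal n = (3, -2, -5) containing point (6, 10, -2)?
d = n·P = (3)(6) + (-2)(10) + (-5)(-2) = 8
Plane: 3x - 2y - 5z = 8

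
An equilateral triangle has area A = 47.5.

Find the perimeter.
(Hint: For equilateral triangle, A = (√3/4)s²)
A = (√3/4)s²  →  s² = 4A/√3 = 4·47.5/√3 = 109.697
s = 10.4736
Perimeter = 3s = 31.42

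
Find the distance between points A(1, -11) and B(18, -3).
Using the distance formula: d = sqrt((x₂-x₁)² + (y₂-y₁)²)
dx = 18 - 1 = 17
dy = (-3) - (-11) = 8
d = sqrt(17² + 8²) = sqrt(289 + 64) = sqrt(353) = 18.79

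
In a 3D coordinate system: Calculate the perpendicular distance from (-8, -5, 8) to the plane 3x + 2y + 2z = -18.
d = |3(-8) + 2(-5) + 2(8) - (-18)| / √(3² + 2² + 2²) = 0/√17 = 0.0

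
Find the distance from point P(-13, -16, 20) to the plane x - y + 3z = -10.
d = |1(-13) + (-1)(-16) + 3(20) - (-10)| / √(1² + (-1)² + 3²) = 73/√11 = 22.01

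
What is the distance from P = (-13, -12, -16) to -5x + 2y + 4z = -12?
d = |(-5)(-13) + 2(-12) + 4(-16) - (-12)| / √((-5)² + 2² + 4²) = 11/√45 = 1.64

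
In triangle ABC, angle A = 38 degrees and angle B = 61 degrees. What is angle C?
Sum of angles in a triangle = 180 degrees
Third angle = 180 - 38 - 61
Third angle = 81 degrees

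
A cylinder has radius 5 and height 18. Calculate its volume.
Volume = pi * r² * h
Volume = pi * 5² * 18
Volume = pi * 25 * 18
Volume = pi * 450
Volume = 1413.72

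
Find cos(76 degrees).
cos(76 degrees) = 0.2419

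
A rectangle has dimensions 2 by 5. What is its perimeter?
Perimeter = 2 * (length + width)
Perimeter = 2 * (2 + 5)
Perimeter = 2 * 7
Perimeter = 14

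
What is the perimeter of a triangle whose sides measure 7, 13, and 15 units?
Perimeter = sum of all sides
Perimeter = 7 + 13 + 15
Perimeter = 35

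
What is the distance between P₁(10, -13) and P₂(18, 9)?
Using the distance formula: d = sqrt((x₂-x₁)² + (y₂-y₁)²)
dx = 18 - 10 = 8
dy = 9 - (-13) = 22
d = sqrt(8² + 22²) = sqrt(64 + 484) = sqrt(548) = 23.41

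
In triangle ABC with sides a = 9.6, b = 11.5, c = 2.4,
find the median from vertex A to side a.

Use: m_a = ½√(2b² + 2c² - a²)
m_a = ½√(2·11.5² + 2·2.4² - 9.6²)
m_a = ½√(264.5 + 11.52 - 92.16) = ½√183.86 = 6.78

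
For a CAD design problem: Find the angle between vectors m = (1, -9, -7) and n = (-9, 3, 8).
m·n = -92, |m|² = 131, |n|² = 154
cos θ = -92/√20174 ≈ -0.6477
θ ≈ 130.4°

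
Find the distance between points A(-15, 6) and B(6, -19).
Using the distance formula: d = sqrt((x₂-x₁)² + (y₂-y₁)²)
dx = 6 - (-15) = 21
dy = (-19) - 6 = -25
d = sqrt(21² + (-25)²) = sqrt(441 + 625) = sqrt(1066) = 32.65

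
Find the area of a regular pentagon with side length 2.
For a regular 5-gon with side length s = 2:
Apothem a = s / (2*tan(pi/5)) = 2 / (2*tan(pi/5)) ≈ 1.3764
Perimeter P = 5 * 2 = 10
Area = (1/2) * P * a = (1/2) * 10 * 1.3764 = 6.88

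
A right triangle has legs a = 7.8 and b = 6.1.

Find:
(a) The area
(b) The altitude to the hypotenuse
(a) Area = ½ab = ½·7.8·6.1 = 23.79
(b) Hypotenuse c = √(7.8² + 6.1²) = √98.05 = 9.90202
    Area = ½·c·h_c  →  h_c = 2·Area/c = 2·23.79/9.90202 = 4.805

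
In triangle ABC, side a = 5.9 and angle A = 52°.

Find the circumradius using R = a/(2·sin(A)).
R = a/(2·sin(A)) = 5.9/(2·sin(52°))
R = 5.9/(2·0.788011) = 5.9/1.576022 = 3.744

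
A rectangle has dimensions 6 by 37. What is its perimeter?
Perimeter = 2 * (length + width)
Perimeter = 2 * (6 + 37)
Perimeter = 2 * 43
Perimeter = 86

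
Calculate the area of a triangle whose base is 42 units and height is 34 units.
Area = (1/2) * base * height
Area = (1/2) * 42 * 34
Area = 714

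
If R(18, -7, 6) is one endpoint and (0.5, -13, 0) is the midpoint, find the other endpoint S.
S = (2×0.5 - 18, 2×(-13) - (-7), 2×0 - 6) = (-17, -19, -6)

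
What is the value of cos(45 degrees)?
cos(45 degrees) = sqrt(2)/2
Decimal approximation: 0.7071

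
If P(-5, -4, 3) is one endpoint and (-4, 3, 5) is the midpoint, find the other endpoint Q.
Q = (2×(-4) - (-5), 2×3 - (-4), 2×5 - 3) = (-3, 10, 7)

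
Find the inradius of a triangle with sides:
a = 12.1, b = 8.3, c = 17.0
s = (a+b+c)/2 = (12.1+8.3+17.0)/2 = 18.7
Area = √(s(s-a)(s-b)(s-c)) = √(18.7·6.6·10.4·1.7) = 46.7126
r = Area/s = 46.7126/18.7 = 2.498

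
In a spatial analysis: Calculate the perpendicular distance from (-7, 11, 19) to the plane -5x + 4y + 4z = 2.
d = |(-5)(-7) + 4(11) + 4(19) - (2)| / √((-5)² + 4² + 4²) = 153/√57 = 20.27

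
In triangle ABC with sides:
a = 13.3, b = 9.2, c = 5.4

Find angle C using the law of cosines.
cos(C) = (a² + b² - c²)/(2ab)
cos(C) = (13.3² + 9.2² - 5.4²)/(2·13.3·9.2) = 232.37/244.72 = 0.949534
C = arccos(0.949534) = 18.28°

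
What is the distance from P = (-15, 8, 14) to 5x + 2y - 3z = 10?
d = |5(-15) + 2(8) + (-3)(14) - (10)| / √(5² + 2² + (-3)²) = 111/√38 = 18.01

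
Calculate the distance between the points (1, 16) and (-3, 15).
Using the distance formula: d = sqrt((x₂-x₁)² + (y₂-y₁)²)
dx = (-3) - 1 = -4
dy = 15 - 16 = -1
d = sqrt((-4)² + (-1)²) = sqrt(16 + 1) = sqrt(17) = 4.12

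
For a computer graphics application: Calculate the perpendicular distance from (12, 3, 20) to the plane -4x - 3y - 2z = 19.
d = |(-4)(12) + (-3)(3) + (-2)(20) - (19)| / √((-4)² + (-3)² + (-2)²) = 116/√29 = 21.54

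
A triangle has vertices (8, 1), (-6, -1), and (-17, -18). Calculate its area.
Using the coordinate formula: Area = (1/2)|x₁(y₂-y₃) + x₂(y₃-y₁) + x₃(y₁-y₂)|
Area = (1/2)|8((-1)-(-18)) + (-6)((-18)-1) + (-17)(1-(-1))|
Area = (1/2)|8*17 + (-6)*(-19) + (-17)*2|
Area = (1/2)|136 + 114 + (-34)|
Area = (1/2)*216 = 108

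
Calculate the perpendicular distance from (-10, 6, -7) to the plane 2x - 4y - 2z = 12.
d = |2(-10) + (-4)(6) + (-2)(-7) - (12)| / √(2² + (-4)² + (-2)²) = 42/√24 = 8.573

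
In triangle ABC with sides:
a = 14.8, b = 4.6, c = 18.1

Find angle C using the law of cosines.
cos(C) = (a² + b² - c²)/(2ab)
cos(C) = (14.8² + 4.6² - 18.1²)/(2·14.8·4.6) = -87.41/136.16 = -0.641965
C = arccos(-0.641965) = 129.9°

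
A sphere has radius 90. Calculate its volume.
Volume = (4/3) * pi * r³
Volume = (4/3) * pi * 90³
Volume = (4/3) * pi * 729000
Volume = 3053628.06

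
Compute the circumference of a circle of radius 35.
Circumference = 2 * pi * r
Circumference = 2 * pi * 35
Circumference = 219.91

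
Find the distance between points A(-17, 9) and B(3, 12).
Using the distance formula: d = sqrt((x₂-x₁)² + (y₂-y₁)²)
dx = 3 - (-17) = 20
dy = 12 - 9 = 3
d = sqrt(20² + 3²) = sqrt(400 + 9) = sqrt(409) = 20.22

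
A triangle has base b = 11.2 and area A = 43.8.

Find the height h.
A = ½bh  →  h = 2A/b
h = 2·43.8/11.2 = 7.821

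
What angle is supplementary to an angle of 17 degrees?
Supplementary angles sum to 180 degrees.
Other angle = 180 - 17
Other angle = 163 degrees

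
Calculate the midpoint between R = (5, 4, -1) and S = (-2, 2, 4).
Midpoint = ((5-2)/2, (4+2)/2, (-1+4)/2) = (1.5, 3, 1.5)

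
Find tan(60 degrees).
tan(60 degrees) = sqrt(3)
Decimal approximation: 1.7321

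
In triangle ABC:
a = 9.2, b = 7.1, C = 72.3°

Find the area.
Using A = ½ab·sin(C):
A = ½·9.2·7.1·sin(72.3°) = ½·65.32·0.952661 = 31.11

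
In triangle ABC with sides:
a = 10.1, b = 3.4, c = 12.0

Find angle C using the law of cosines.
cos(C) = (a² + b² - c²)/(2ab)
cos(C) = (10.1² + 3.4² - 12.0²)/(2·10.1·3.4) = -30.43/68.68 = -0.443069
C = arccos(-0.443069) = 116.3°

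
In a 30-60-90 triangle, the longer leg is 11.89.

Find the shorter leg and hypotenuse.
In a 30-60-90 triangle, sides are in ratio 1 : √3 : 2.
Long leg = short leg·√3  →  short leg = 11.89/√3 = 6.865
Hypotenuse = 2·(short leg) = 2·11.89/√3 = 13.73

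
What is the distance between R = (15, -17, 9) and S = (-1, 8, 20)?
d = √[(-16)² + (25)² + (11)²] = √1002 = 31.65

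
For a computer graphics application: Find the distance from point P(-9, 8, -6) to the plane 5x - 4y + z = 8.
d = |5(-9) + (-4)(8) + 1(-6) - (8)| / √(5² + (-4)² + 1²) = 91/√42 = 14.04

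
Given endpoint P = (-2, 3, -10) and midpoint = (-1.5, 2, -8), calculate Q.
Q = (2×(-1.5) - (-2), 2×2 - 3, 2×(-8) - (-10)) = (-1, 1, -6)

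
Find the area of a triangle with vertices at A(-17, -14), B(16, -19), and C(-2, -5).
Using the coordinate formula: Area = (1/2)|x₁(y₂-y₃) + x₂(y₃-y₁) + x₃(y₁-y₂)|
Area = (1/2)|(-17)((-19)-(-5)) + 16((-5)-(-14)) + (-2)((-14)-(-19))|
Area = (1/2)|(-17)*(-14) + 16*9 + (-2)*5|
Area = (1/2)|238 + 144 + (-10)|
Area = (1/2)*372 = 186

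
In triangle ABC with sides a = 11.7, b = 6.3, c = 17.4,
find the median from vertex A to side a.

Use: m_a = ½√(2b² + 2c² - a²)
m_a = ½√(2·6.3² + 2·17.4² - 11.7²)
m_a = ½√(79.38 + 605.52 - 136.89) = ½√548.01 = 11.7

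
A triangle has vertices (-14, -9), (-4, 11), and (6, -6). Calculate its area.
Using the coordinate formula: Area = (1/2)|x₁(y₂-y₃) + x₂(y₃-y₁) + x₃(y₁-y₂)|
Area = (1/2)|(-14)(11-(-6)) + (-4)((-6)-(-9)) + 6((-9)-11)|
Area = (1/2)|(-14)*17 + (-4)*3 + 6*(-20)|
Area = (1/2)|(-238) + (-12) + (-120)|
Area = (1/2)*370 = 185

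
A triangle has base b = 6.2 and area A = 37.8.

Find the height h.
A = ½bh  →  h = 2A/b
h = 2·37.8/6.2 = 12.19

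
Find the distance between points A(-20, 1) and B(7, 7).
Using the distance formula: d = sqrt((x₂-x₁)² + (y₂-y₁)²)
dx = 7 - (-20) = 27
dy = 7 - 1 = 6
d = sqrt(27² + 6²) = sqrt(729 + 36) = sqrt(765) = 27.66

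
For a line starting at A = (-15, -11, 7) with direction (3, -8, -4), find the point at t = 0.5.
P(0.5) = (-15 + 3(0.5), -11 + (-8)(0.5), 7 + (-4)(0.5)) = (-13.5, -15, 5)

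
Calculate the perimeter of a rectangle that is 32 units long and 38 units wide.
Perimeter = 2 * (length + width)
Perimeter = 2 * (32 + 38)
Perimeter = 2 * 70
Perimeter = 140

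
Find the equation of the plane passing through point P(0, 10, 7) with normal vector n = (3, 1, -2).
d = n·P = (3)(0) + (1)(10) + (-2)(7) = -4
Plane: 3x + y - 2z = -4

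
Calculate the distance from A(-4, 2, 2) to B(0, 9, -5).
d = √[(4)² + (7)² + (-7)²] = √114 = 10.68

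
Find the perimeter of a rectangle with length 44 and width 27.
Perimeter = 2 * (length + width)
Perimeter = 2 * (44 + 27)
Perimeter = 2 * 71
Perimeter = 142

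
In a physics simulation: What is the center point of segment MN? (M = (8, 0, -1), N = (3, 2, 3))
Midpoint = ((8+3)/2, (0+2)/2, (-1+3)/2) = (5.5, 1, 1)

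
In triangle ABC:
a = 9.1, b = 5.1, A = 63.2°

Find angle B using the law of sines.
sin(B)/b = sin(A)/a
sin(B) = b·sin(A)/a = 5.1·sin(63.2°)/9.1 = 0.500240
B = arcsin(0.500240) = 30.02°  (b ≤ a, so B ≤ A and the acute solution is unique)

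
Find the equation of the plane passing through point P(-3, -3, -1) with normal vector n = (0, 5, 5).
d = n·P = (0)(-3) + (5)(-3) + (5)(-1) = -20
Plane: 5y + 5z = -20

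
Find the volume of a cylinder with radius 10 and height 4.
Volume = pi * r² * h
Volume = pi * 10² * 4
Volume = pi * 100 * 4
Volume = pi * 400
Volume = 1256.64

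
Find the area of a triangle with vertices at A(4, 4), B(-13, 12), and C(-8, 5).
Using the coordinate formula: Area = (1/2)|x₁(y₂-y₃) + x₂(y₃-y₁) + x₃(y₁-y₂)|
Area = (1/2)|4(12-5) + (-13)(5-4) + (-8)(4-12)|
Area = (1/2)|4*7 + (-13)*1 + (-8)*(-8)|
Area = (1/2)|28 + (-13) + 64|
Area = (1/2)*79 = 39.50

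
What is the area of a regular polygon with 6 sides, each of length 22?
For a regular 6-gon with side length s = 22:
Apothem a = s / (2*tan(pi/6)) = 22 / (2*tan(pi/6)) ≈ 19.0526
Perimeter P = 6 * 22 = 132
Area = (1/2) * P * a = (1/2) * 132 * 19.0526 = 1257.47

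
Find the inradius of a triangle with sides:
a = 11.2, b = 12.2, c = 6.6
s = (a+b+c)/2 = (11.2+12.2+6.6)/2 = 15
Area = √(s(s-a)(s-b)(s-c)) = √(15·3.8·2.8·8.4) = 36.6148
r = Area/s = 36.6148/15 = 2.441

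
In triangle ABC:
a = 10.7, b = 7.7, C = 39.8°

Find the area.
Using A = ½ab·sin(C):
A = ½·10.7·7.7·sin(39.8°) = ½·82.39·0.640110 = 26.37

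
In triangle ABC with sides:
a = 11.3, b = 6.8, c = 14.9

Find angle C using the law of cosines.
cos(C) = (a² + b² - c²)/(2ab)
cos(C) = (11.3² + 6.8² - 14.9²)/(2·11.3·6.8) = -48.08/153.68 = -0.312858
C = arccos(-0.312858) = 108.2°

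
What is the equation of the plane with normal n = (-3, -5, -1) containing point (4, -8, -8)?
d = n·P = (-3)(4) + (-5)(-8) + (-1)(-8) = 36
Plane: -3x - 5y - z = 36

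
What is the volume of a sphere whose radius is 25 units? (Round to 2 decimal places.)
Volume = (4/3) * pi * r³
Volume = (4/3) * pi * 25³
Volume = (4/3) * pi * 15625
Volume = 65449.85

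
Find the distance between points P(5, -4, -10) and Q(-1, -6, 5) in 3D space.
d = √[(-6)² + (-2)² + (15)²] = √265 = 16.28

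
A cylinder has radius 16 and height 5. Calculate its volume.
Volume = pi * r² * h
Volume = pi * 16² * 5
Volume = pi * 256 * 5
Volume = pi * 1280
Volume = 4021.24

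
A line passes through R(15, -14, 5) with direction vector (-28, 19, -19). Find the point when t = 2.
P(2) = (15 + (-28)(2), -14 + 19(2), 5 + (-19)(2)) = (-41, 24, -33)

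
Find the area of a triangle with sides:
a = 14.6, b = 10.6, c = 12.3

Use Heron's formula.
s = (a+b+c)/2 = (14.6+10.6+12.3)/2 = 18.75
A = √(s(s-a)(s-b)(s-c)) = √(18.75·4.15·8.15·6.45)
A = √4090.41 = 63.96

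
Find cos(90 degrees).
cos(90 degrees) = 0
Decimal approximation: 0.0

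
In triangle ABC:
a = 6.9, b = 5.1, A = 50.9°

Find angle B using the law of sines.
sin(B)/b = sin(A)/a
sin(B) = b·sin(A)/a = 5.1·sin(50.9°)/6.9 = 0.573600
B = arcsin(0.573600) = 35°  (b ≤ a, so B ≤ A and the acute solution is unique)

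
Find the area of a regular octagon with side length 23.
For a regular 8-gon with side length s = 23:
Apothem a = s / (2*tan(pi/8)) = 23 / (2*tan(pi/8)) ≈ 27.7635
Perimeter P = 8 * 23 = 184
Area = (1/2) * P * a = (1/2) * 184 * 27.7635 = 2554.24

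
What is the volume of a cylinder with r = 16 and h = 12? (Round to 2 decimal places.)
Volume = pi * r² * h
Volume = pi * 16² * 12
Volume = pi * 256 * 12
Volume = pi * 3072
Volume = 9650.97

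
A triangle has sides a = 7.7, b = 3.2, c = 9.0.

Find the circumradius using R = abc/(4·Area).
s = (a+b+c)/2 = 9.95
Area = √(s(s-a)(s-b)(s-c)) = √(9.95·2.25·6.75·0.95) = 11.9816
R = abc/(4·Area) = (7.7·3.2·9.0)/(4·11.9816) = 221.76/47.9264 = 4.627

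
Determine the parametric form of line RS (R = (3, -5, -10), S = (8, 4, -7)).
Direction vector d = S - R = (5, 9, 3)
x = 3 + 5t, y = -5 + 9t, z = -10 + 3t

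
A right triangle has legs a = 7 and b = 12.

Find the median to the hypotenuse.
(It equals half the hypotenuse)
Hypotenuse c = √(7² + 12²) = √193 = 13.8924
Median to hypotenuse = c/2 = 6.946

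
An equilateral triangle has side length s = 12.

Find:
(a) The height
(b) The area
(a) Height h = s·√3/2 = 12·√3/2 = 10.39
(b) Area = (√3/4)·s² = (√3/4)·12² = (√3/4)·144 = 62.35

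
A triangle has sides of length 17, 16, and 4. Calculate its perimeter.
Perimeter = sum of all sides
Perimeter = 17 + 16 + 4
Perimeter = 37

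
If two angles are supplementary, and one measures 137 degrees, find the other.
Supplementary angles sum to 180 degrees.
Other angle = 180 - 137
Other angle = 43 degrees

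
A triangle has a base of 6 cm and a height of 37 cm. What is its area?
Area = (1/2) * base * height
Area = (1/2) * 6 * 37
Area = 111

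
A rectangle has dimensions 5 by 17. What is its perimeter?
Perimeter = 2 * (length + width)
Perimeter = 2 * (5 + 17)
Perimeter = 2 * 22
Perimeter = 44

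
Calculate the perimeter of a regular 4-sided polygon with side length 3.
Perimeter = number of sides * side length
Perimeter = 4 * 3
Perimeter = 12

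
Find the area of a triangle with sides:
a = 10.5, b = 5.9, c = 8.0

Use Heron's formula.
s = (a+b+c)/2 = (10.5+5.9+8.0)/2 = 12.2
A = √(s(s-a)(s-b)(s-c)) = √(12.2·1.7·6.3·4.2)
A = √548.78 = 23.43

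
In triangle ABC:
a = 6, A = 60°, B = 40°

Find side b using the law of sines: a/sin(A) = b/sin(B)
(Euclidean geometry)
b = a·sin(B)/sin(A) = 6·sin(40°)/sin(60°)
b = 6·0.642788/0.866025 = 4.453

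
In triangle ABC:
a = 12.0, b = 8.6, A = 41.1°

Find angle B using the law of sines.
sin(B)/b = sin(A)/a
sin(B) = b·sin(A)/a = 8.6·sin(41.1°)/12.0 = 0.471119
B = arcsin(0.471119) = 28.11°  (b ≤ a, so B ≤ A and the acute solution is unique)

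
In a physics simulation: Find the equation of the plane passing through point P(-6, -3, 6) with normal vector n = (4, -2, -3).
d = n·P = (4)(-6) + (-2)(-3) + (-3)(6) = -36
Plane: 4x - 2y - 3z = -36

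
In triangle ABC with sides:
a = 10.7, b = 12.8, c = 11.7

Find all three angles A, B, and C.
By the law of cosines:
cos(A) = (b² + c² - a²)/(2bc) = 0.621795  →  A = 51.55°
cos(B) = (a² + c² - b²)/(2ac) = 0.349629  →  B = 69.54°
cos(C) = (a² + b² - c²)/(2ab) = 0.516355  →  C = 58.91°
Check: A + B + C = 180.0° ✓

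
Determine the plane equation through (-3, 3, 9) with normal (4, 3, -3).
d = n·P = (4)(-3) + (3)(3) + (-3)(9) = -30
Plane: 4x + 3y - 3z = -30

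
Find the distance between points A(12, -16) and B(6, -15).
Using the distance formula: d = sqrt((x₂-x₁)² + (y₂-y₁)²)
dx = 6 - 12 = -6
dy = (-15) - (-16) = 1
d = sqrt((-6)² + 1²) = sqrt(36 + 1) = sqrt(37) = 6.08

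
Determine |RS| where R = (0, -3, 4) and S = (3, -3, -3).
d = √[(3)² + (0)² + (-7)²] = √58 = 7.616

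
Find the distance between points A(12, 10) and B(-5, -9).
Using the distance formula: d = sqrt((x₂-x₁)² + (y₂-y₁)²)
dx = (-5) - 12 = -17
dy = (-9) - 10 = -19
d = sqrt((-17)² + (-19)²) = sqrt(289 + 361) = sqrt(650) = 25.50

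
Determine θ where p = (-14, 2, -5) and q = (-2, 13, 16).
p·q = -26, |p|² = 225, |q|² = 429
cos θ = -26/√96525 ≈ -0.08369
θ ≈ 94.8°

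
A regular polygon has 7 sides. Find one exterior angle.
Exterior angle of a regular n-gon = 360/n
Exterior angle = 360/7
Exterior angle = 51.43 degrees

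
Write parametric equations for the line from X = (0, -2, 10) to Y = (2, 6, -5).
Direction vector d = Y - X = (2, 8, -15)
x = 0 + 2t, y = -2 + 8t, z = 10 - 15t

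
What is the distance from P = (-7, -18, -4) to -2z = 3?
d = |0(-7) + 0(-18) + (-2)(-4) - (3)| / √(0² + 0² + (-2)²) = 5/√4 = 2.5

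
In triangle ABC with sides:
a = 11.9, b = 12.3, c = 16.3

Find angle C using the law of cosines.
cos(C) = (a² + b² - c²)/(2ab)
cos(C) = (11.9² + 12.3² - 16.3²)/(2·11.9·12.3) = 27.21/292.74 = 0.092949
C = arccos(0.092949) = 84.67°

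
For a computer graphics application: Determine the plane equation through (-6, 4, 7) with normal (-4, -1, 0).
d = n·P = (-4)(-6) + (-1)(4) + (0)(7) = 20
Plane: -4x - y = 20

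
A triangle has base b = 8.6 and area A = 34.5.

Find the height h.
A = ½bh  →  h = 2A/b
h = 2·34.5/8.6 = 8.023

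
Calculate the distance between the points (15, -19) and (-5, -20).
Using the distance formula: d = sqrt((x₂-x₁)² + (y₂-y₁)²)
dx = (-5) - 15 = -20
dy = (-20) - (-19) = -1
d = sqrt((-20)² + (-1)²) = sqrt(400 + 1) = sqrt(401) = 20.02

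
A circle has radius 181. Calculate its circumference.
Circumference = 2 * pi * r
Circumference = 2 * pi * 181
Circumference = 1137.26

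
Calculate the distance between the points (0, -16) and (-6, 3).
Using the distance formula: d = sqrt((x₂-x₁)² + (y₂-y₁)²)
dx = (-6) - 0 = -6
dy = 3 - (-16) = 19
d = sqrt((-6)² + 19²) = sqrt(36 + 361) = sqrt(397) = 19.92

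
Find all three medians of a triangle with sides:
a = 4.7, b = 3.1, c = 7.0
Using m_x = ½√(2y² + 2z² - x²):
m_a = ½√(2·3.1² + 2·7.0² - 4.7²) = ½√95.13 = 4.877
m_b = ½√(2·4.7² + 2·7.0² - 3.1²) = ½√132.57 = 5.757
m_c = ½√(2·4.7² + 2·3.1² - 7.0²) = ½√14.4 = 1.897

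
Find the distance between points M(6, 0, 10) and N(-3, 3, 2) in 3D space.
d = √[(-9)² + (3)² + (-8)²] = √154 = 12.41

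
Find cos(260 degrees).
cos(260 degrees) = -0.1736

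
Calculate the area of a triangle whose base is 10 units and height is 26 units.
Area = (1/2) * base * height
Area = (1/2) * 10 * 26
Area = 130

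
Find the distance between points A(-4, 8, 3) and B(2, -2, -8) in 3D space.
d = √[(6)² + (-10)² + (-11)²] = √257 = 16.03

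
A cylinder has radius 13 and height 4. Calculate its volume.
Volume = pi * r² * h
Volume = pi * 13² * 4
Volume = pi * 169 * 4
Volume = pi * 676
Volume = 2123.72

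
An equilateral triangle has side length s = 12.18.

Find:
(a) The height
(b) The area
(a) Height h = s·√3/2 = 12.18·√3/2 = 10.55
(b) Area = (√3/4)·s² = (√3/4)·12.18² = (√3/4)·148.352 = 64.24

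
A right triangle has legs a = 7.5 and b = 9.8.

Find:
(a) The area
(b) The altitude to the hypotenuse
(a) Area = ½ab = ½·7.5·9.8 = 36.75
(b) Hypotenuse c = √(7.5² + 9.8²) = √152.29 = 12.3406
    Area = ½·c·h_c  →  h_c = 2·Area/c = 2·36.75/12.3406 = 5.956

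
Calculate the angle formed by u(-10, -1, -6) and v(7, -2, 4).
u·v = -92, |u|² = 137, |v|² = 69
cos θ = -92/√9453 ≈ -0.9462
θ ≈ 161.1°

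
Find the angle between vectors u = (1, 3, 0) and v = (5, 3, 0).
u·v = 14, |u|² = 10, |v|² = 34
cos θ = 14/√340 ≈ 0.7593
θ ≈ 40.6°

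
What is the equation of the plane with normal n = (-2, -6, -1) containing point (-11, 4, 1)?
d = n·P = (-2)(-11) + (-6)(4) + (-1)(1) = -3
Plane: -2x - 6y - z = -3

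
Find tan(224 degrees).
tan(224 degrees) = 0.9657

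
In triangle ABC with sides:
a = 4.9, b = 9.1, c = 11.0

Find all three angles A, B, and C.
By the law of cosines:
cos(A) = (b² + c² - a²)/(2bc) = 0.898102  →  A = 26.09°
cos(B) = (a² + c² - b²)/(2ac) = 0.576994  →  B = 54.76°
cos(C) = (a² + b² - c²)/(2ab) = -0.159004  →  C = 99.15°
Check: A + B + C = 180.0° ✓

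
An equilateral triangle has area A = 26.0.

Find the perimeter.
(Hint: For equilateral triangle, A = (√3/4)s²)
A = (√3/4)s²  →  s² = 4A/√3 = 4·26.0/√3 = 60.0444
s = 7.74883
Perimeter = 3s = 23.25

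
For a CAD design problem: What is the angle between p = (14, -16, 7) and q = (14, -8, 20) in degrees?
p·q = 464, |p|² = 501, |q|² = 660
cos θ = 464/√330660 ≈ 0.8069
θ ≈ 36.2°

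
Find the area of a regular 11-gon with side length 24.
For a regular 11-gon with side length s = 24:
Apothem a = s / (2*tan(pi/11)) = 24 / (2*tan(pi/11)) ≈ 40.86825
Perimeter P = 11 * 24 = 264
Area = (1/2) * P * a = (1/2) * 264 * 40.86825 = 5394.61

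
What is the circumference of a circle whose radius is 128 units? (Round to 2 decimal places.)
Circumference = 2 * pi * r
Circumference = 2 * pi * 128
Circumference = 804.25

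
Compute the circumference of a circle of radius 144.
Circumference = 2 * pi * r
Circumference = 2 * pi * 144
Circumference = 904.78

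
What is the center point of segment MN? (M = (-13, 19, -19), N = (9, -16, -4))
Midpoint = ((-13+9)/2, (19-16)/2, (-19-4)/2) = (-2, 1.5, -11.5)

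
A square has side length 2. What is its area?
Area = s²
Area = 2²
Area = 4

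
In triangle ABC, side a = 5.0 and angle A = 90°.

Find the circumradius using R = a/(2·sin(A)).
R = a/(2·sin(A)) = 5.0/(2·sin(90°))
R = 5.0/(2·1.000000) = 5.0/2.000000 = 2.5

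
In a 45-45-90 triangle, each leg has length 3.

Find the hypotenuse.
Hypotenuse = 3√2 = 4.243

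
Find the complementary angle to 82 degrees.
Complementary angles sum to 90 degrees.
Other angle = 90 - 82
Other angle = 8 degrees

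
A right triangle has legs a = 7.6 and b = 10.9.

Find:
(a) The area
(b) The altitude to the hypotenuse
(a) Area = ½ab = ½·7.6·10.9 = 41.42
(b) Hypotenuse c = √(7.6² + 10.9²) = √176.57 = 13.288
    Area = ½·c·h_c  →  h_c = 2·Area/c = 2·41.42/13.288 = 6.234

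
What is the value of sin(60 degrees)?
sin(60 degrees) = sqrt(3)/2
Decimal approximation: 0.866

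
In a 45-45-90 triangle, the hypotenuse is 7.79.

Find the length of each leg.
In a 45-45-90 triangle, hypotenuse = leg·√2  →  leg = hypotenuse/√2
leg = 7.79/√2 = 5.508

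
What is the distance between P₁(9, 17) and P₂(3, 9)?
Using the distance formula: d = sqrt((x₂-x₁)² + (y₂-y₁)²)
dx = 3 - 9 = -6
dy = 9 - 17 = -8
d = sqrt((-6)² + (-8)²) = sqrt(36 + 64) = sqrt(100) = 10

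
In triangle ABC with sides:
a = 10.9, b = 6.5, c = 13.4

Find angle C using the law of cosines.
cos(C) = (a² + b² - c²)/(2ab)
cos(C) = (10.9² + 6.5² - 13.4²)/(2·10.9·6.5) = -18.5/141.7 = -0.130558
C = arccos(-0.130558) = 97.5°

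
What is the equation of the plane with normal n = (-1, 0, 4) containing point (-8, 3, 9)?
d = n·P = (-1)(-8) + (0)(3) + (4)(9) = 44
Plane: -x + 4z = 44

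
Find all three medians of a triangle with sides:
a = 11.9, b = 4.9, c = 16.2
Using m_x = ½√(2y² + 2z² - x²):
m_a = ½√(2·4.9² + 2·16.2² - 11.9²) = ½√431.29 = 10.38
m_b = ½√(2·11.9² + 2·16.2² - 4.9²) = ½√784.09 = 14
m_c = ½√(2·11.9² + 2·4.9² - 16.2²) = ½√68.8 = 4.147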